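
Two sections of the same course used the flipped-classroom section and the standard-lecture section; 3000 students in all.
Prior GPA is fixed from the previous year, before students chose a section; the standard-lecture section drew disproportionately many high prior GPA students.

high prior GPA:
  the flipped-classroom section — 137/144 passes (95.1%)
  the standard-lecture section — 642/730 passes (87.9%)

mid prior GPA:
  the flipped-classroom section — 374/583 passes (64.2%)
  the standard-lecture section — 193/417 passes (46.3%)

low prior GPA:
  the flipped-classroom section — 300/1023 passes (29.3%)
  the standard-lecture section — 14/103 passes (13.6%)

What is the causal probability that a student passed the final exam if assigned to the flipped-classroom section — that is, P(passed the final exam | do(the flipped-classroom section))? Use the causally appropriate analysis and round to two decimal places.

Nothing the teaching method does changes prior GPA band; the imbalance is an allocation artefact. With prior GPA band also predicting the outcome, the pooled figure is confounded, and the within-stratum comparison is the causal one.
Standardising the flipped-classroom section to the population prior GPA band mix: 0.291·137/144 + 0.333·374/583 + 0.375·300/1023 = 0.601.

0.60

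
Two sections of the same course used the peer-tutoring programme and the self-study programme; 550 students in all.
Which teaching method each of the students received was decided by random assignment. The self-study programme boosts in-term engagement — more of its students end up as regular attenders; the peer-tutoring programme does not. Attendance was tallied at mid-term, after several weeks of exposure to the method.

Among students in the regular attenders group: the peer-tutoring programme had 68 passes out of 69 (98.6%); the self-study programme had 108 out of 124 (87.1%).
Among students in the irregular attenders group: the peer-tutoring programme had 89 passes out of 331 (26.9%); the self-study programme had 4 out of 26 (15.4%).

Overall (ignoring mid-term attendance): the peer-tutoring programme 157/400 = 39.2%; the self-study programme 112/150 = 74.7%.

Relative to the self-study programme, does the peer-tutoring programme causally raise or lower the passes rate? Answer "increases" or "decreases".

decreases

Within every mid-term attendance level the peer-tutoring programme has the higher rate, yet pooled the self-study programme does — Simpson's reversal.
Stratifying would compare teaching methods among students the teaching methods themselves sorted into mid-term attendance groups — a form of selection on an intermediate. The unconditioned pooled rates give the total causal effect.
Pooled: the peer-tutoring programme 39.2% vs the self-study programme 74.7%; the self-study programme is higher overall.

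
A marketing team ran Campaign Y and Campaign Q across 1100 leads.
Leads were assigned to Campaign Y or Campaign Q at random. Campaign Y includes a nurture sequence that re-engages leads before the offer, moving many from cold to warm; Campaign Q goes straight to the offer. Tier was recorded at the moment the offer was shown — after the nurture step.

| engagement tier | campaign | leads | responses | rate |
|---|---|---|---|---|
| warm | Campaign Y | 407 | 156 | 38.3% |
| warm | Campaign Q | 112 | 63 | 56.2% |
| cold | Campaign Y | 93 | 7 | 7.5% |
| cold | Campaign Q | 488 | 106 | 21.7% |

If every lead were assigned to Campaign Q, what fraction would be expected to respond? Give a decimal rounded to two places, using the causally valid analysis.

0.28

Engagement tier is downstream of the campaign. One should not condition on a consequence of treatment, so the overall rates are the right comparison.
So P(outcome | do(Campaign Q)) is just the pooled rate for Campaign Q: 169/600 = 0.282.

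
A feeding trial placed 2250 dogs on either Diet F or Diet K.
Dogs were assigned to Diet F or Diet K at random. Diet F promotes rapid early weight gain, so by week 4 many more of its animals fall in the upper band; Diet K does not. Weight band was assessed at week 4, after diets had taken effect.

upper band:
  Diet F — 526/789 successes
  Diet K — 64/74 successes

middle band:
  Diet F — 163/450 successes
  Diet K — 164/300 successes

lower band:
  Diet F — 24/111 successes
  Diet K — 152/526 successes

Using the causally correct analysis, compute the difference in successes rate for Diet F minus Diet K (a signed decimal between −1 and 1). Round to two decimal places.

Diet K is higher inside every week-4 weight band stratum but Diet F is higher in aggregate. Whether to stratify depends on how week-4 weight band relates to the diet.
Week-4 weight band here is a post-treatment variable shaped by the diet; conditioning on it would introduce bias rather than remove it. The overall comparison is the causal one.
The causal difference is the pooled difference: 0.528 − 0.422 = +0.106.

+0.11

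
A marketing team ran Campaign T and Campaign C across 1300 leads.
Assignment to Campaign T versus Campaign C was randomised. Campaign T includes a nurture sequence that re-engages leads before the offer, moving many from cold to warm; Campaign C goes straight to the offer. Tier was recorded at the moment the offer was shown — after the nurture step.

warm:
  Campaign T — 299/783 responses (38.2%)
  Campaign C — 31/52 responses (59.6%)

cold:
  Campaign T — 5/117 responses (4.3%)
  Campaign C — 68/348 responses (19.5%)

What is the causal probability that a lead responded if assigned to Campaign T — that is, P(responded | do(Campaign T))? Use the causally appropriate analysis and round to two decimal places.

Within every engagement tier level Campaign C has the higher rate, yet pooled Campaign T does — Simpson's reversal.
Stratifying would compare campaigns among leads the campaigns themselves sorted into engagement tier groups — a form of selection on an intermediate. The unconditioned pooled rates give the total causal effect.
So P(outcome | do(Campaign T)) is just the pooled rate for Campaign T: 304/900 = 0.338.

0.34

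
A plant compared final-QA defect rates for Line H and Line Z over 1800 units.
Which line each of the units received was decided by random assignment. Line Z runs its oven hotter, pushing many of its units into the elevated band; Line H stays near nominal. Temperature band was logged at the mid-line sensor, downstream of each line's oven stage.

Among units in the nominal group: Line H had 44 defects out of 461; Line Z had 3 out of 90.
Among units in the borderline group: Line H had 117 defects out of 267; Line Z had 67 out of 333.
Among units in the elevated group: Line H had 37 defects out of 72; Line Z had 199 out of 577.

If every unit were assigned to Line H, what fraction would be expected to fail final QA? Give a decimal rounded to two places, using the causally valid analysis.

Line Z is lower inside every in-process temperature band stratum but Line H is lower in aggregate. Whether to stratify depends on how in-process temperature band relates to the line.
In-process temperature band lies on the pathway line → in-process temperature band → outcome, so adjusting for it blocks the indirect effect. For the total causal effect of line, use the unadjusted pooled rates.
So P(outcome | do(Line H)) is just the pooled rate for Line H: 198/800 = 0.247.

0.25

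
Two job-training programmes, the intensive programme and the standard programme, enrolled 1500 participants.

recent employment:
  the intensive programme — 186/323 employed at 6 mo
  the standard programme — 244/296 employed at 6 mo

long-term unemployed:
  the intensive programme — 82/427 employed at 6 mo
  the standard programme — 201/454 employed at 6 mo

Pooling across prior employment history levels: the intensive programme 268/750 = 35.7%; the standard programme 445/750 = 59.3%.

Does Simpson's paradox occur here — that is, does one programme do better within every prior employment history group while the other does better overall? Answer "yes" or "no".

Within each prior employment history level (recent employment 57.6% vs 82.4%; long-term unemployed 19.2% vs 44.3%), the standard programme has the higher rate every time. Pooled: 35.7% vs 59.3% — the standard programme has the higher rate overall. They agree.

no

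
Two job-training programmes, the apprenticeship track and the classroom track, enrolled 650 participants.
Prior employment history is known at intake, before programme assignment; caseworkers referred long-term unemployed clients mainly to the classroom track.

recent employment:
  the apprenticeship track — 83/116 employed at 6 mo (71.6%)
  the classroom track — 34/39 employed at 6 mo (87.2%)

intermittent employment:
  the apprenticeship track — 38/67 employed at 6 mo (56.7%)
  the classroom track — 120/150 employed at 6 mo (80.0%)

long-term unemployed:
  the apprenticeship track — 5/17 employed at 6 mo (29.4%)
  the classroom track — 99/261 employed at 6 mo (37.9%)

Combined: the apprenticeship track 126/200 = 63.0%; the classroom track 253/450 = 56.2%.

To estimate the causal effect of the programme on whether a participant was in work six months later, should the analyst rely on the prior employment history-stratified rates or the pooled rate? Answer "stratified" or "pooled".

stratified

the classroom track is higher inside every prior employment history stratum but the apprenticeship track is higher in aggregate. Whether to stratify depends on how prior employment history relates to the programme.
Prior employment history differs across programmes for reasons unrelated to any effect of the programme itself, and it separately predicts the outcome — a classic confounder. We must compare within prior employment history levels.
Within each level — recent employment: 71.6% vs 87.2%; intermittent employment: 56.7% vs 80.0%; long-term unemployed: 29.4% vs 37.9% — the classroom track is higher every time.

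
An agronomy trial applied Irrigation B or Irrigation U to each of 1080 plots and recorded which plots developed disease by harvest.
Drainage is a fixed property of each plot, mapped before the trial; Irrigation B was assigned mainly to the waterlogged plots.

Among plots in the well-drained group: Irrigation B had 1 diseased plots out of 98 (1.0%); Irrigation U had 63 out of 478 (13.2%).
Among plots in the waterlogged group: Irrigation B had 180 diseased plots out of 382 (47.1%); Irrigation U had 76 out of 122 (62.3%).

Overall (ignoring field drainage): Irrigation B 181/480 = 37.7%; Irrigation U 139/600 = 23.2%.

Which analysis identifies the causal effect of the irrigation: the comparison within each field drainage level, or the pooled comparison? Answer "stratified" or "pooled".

stratified

Since field drainage is a pre-existing factor (not a product of the irrigation) and it affects the outcome on its own, it is a confounder. The stratified rates, not the pooled rate, identify the causal effect.
Within each level — well-drained: 1.0% vs 13.2%; waterlogged: 47.1% vs 62.3% — Irrigation B is lower every time.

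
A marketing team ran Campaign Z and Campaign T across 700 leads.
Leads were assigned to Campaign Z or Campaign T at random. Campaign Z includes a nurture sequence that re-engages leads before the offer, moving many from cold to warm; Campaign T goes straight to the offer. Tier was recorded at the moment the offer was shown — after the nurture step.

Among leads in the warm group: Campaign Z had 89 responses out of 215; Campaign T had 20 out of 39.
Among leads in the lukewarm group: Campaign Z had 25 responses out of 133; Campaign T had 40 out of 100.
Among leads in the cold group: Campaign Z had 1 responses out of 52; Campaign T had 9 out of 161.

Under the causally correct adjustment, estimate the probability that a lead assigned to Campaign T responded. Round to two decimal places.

Campaign T is higher inside every engagement tier stratum but Campaign Z is higher in aggregate. Whether to stratify depends on how engagement tier relates to the campaign.
Engagement tier is recorded after the campaign and is itself shifted by it — it sits on the causal path from campaign to outcome. Conditioning on a mediator would strip out part of the effect we want; the pooled comparison gives the total causal effect.
So P(outcome | do(Campaign T)) is just the pooled rate for Campaign T: 69/300 = 0.230.

0.23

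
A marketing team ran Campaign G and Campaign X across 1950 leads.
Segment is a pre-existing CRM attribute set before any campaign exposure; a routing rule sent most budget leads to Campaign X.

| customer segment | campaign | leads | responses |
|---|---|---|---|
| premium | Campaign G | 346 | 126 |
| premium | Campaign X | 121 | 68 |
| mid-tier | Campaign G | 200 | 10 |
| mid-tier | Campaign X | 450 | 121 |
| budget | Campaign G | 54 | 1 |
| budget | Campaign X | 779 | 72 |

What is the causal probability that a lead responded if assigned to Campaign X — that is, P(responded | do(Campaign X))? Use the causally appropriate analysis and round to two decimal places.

0.26

Campaign X is higher inside every customer segment stratum but Campaign G is higher in aggregate. Whether to stratify depends on how customer segment relates to the campaign.
Since customer segment is a pre-existing factor (not a product of the campaign) and it affects the outcome on its own, it is a confounder. The stratified rates, not the pooled rate, identify the causal effect.
Standardising Campaign X to the population customer segment mix: 0.239·68/121 + 0.333·121/450 + 0.427·72/779 = 0.264.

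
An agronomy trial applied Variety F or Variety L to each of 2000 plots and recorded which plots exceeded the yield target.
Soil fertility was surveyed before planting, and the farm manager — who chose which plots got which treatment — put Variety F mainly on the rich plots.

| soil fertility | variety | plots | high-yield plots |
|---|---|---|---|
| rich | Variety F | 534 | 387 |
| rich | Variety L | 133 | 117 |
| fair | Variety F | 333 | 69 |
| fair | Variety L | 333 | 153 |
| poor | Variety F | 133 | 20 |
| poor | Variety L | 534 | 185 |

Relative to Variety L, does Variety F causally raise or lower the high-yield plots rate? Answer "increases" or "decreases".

decreases

Within every soil fertility level Variety L has the higher rate, yet pooled Variety F does — Simpson's reversal.
Soil fertility is set before the variety has any effect — it is not caused by the variety — and it independently drives the outcome. That makes it a confounder, so the causal comparison is within soil fertility levels.
Within each level — rich: 72.5% vs 88.0%; fair: 20.7% vs 45.9%; poor: 15.0% vs 34.6% — Variety L is higher every time.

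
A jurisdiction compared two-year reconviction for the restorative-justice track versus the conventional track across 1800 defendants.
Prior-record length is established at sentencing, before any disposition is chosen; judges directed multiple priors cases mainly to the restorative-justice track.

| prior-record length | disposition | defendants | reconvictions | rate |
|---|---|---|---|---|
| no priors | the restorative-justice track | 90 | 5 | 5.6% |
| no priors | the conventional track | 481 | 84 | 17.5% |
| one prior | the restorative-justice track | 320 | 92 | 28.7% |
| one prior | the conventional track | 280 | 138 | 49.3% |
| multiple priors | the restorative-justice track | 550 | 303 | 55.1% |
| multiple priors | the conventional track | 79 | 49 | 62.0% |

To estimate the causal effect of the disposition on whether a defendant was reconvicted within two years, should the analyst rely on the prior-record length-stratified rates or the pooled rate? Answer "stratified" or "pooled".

stratified

The prior-record length-specific comparison favours the restorative-justice track throughout, but the pooled figures favour the conventional track. The question is whether to condition on prior-record length.
Prior-record length is set before the disposition has any effect — it is not caused by the disposition — and it independently drives the outcome. That makes it a confounder, so the causal comparison is within prior-record length levels.
Within each level — no priors: 5.6% vs 17.5%; one prior: 28.7% vs 49.3%; multiple priors: 55.1% vs 62.0% — the restorative-justice track is lower every time.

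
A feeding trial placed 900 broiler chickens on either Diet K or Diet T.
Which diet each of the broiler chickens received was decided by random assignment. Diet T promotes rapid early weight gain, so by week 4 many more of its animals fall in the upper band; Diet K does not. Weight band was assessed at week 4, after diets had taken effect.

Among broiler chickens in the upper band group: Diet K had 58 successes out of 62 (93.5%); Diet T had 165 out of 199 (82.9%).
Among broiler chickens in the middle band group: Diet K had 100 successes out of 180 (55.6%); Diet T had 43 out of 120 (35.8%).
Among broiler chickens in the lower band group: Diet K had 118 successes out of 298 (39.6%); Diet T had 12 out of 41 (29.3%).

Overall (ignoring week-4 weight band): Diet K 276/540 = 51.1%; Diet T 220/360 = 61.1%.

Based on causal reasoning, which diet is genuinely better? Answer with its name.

Diet T

Week-4 weight band is recorded after the diet and is itself shifted by it — it sits on the causal path from diet to outcome. Conditioning on a mediator would strip out part of the effect we want; the pooled comparison gives the total causal effect.
Pooled: Diet K 51.1% vs Diet T 61.1%; Diet T is higher overall.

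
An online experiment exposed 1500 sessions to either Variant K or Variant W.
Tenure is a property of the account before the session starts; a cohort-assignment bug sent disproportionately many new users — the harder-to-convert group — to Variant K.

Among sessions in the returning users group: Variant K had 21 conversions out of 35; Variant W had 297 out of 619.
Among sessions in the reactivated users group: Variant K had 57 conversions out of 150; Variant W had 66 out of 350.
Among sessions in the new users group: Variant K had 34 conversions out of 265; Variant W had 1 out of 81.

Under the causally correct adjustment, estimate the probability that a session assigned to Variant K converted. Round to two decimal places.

Variant K is higher inside every user tenure stratum but Variant W is higher in aggregate. Whether to stratify depends on how user tenure relates to the variant.
User tenure differs across variants for reasons unrelated to any effect of the variant itself, and it separately predicts the outcome — a classic confounder. We must compare within user tenure levels.
Standardising Variant K to the population user tenure mix: 0.436·21/35 + 0.333·57/150 + 0.231·34/265 = 0.418.

0.42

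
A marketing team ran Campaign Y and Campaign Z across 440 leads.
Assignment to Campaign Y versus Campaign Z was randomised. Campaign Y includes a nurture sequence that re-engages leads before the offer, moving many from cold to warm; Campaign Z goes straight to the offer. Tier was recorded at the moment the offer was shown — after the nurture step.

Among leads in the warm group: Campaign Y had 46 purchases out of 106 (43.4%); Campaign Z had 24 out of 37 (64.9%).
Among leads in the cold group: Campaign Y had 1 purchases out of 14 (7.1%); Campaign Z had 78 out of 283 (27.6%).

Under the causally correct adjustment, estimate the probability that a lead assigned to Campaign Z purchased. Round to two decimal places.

The engagement tier-specific comparison favours Campaign Z throughout, but the pooled figures favour Campaign Y. The question is whether to condition on engagement tier.
Engagement tier is downstream of the campaign. One should not condition on a consequence of treatment, so the overall rates are the right comparison.
So P(outcome | do(Campaign Z)) is just the pooled rate for Campaign Z: 102/320 = 0.319.

0.32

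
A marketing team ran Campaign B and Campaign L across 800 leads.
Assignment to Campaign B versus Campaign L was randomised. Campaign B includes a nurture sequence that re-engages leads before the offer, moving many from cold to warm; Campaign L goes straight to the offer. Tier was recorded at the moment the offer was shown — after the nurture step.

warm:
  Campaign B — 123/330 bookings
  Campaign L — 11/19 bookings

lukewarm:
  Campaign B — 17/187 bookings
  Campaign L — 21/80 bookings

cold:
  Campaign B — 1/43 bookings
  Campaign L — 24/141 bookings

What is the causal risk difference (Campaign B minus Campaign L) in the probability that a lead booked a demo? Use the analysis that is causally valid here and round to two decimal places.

Engagement tier here is a post-treatment variable shaped by the campaign; conditioning on it would introduce bias rather than remove it. The overall comparison is the causal one.
The causal difference is the pooled difference: 0.252 − 0.233 = +0.018.

+0.02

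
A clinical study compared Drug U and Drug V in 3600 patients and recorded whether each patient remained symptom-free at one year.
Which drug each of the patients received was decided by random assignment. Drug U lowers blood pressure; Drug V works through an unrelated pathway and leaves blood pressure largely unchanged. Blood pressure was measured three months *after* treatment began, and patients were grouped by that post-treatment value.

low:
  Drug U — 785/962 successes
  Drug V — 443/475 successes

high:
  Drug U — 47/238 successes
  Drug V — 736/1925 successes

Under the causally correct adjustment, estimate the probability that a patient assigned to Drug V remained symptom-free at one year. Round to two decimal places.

0.49

Blood pressure is downstream of the drug. One should not condition on a consequence of treatment, so the overall rates are the right comparison.
So P(outcome | do(Drug V)) is just the pooled rate for Drug V: 1179/2400 = 0.491.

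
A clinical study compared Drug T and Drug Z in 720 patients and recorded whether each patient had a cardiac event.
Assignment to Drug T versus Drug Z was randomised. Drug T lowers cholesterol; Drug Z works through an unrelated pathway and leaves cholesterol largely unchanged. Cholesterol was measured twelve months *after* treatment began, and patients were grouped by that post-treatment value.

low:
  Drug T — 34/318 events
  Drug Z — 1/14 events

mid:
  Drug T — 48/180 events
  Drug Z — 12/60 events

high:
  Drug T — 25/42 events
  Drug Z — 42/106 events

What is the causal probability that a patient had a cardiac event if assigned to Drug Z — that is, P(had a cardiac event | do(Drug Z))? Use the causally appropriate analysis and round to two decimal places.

0.31

The cholesterol-specific comparison favours Drug Z throughout, but the pooled figures favour Drug T. The question is whether to condition on cholesterol.
Cholesterol is recorded after the drug and is itself shifted by it — it sits on the causal path from drug to outcome. Conditioning on a mediator would strip out part of the effect we want; the pooled comparison gives the total causal effect.
So P(outcome | do(Drug Z)) is just the pooled rate for Drug Z: 55/180 = 0.306.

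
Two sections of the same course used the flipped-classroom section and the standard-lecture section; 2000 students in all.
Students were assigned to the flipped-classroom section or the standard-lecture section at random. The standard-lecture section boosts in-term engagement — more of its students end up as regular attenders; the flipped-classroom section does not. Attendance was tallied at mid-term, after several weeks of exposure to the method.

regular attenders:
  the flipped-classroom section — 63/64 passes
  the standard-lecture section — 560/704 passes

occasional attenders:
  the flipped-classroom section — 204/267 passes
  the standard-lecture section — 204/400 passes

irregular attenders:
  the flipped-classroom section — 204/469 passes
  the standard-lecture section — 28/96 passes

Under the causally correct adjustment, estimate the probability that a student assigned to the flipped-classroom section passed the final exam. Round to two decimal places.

Mid-term attendance lies on the pathway teaching method → mid-term attendance → outcome, so adjusting for it blocks the indirect effect. For the total causal effect of teaching method, use the unadjusted pooled rates.
So P(outcome | do(the flipped-classroom section)) is just the pooled rate for the flipped-classroom section: 471/800 = 0.589.

0.59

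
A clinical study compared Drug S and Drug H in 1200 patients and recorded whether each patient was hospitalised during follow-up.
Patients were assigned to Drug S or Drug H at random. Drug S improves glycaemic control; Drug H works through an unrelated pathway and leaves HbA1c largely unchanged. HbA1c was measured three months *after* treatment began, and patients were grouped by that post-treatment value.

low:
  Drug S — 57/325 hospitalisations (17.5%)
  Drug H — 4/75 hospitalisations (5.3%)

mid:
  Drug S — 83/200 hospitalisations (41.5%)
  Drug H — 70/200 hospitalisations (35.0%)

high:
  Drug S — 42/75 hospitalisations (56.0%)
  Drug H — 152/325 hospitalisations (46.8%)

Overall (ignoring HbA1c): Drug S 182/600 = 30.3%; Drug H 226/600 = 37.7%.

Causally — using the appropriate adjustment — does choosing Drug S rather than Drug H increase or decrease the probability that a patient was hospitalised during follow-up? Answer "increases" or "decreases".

Because the drug influences HbA1c, HbA1c is a post-treatment mediator, not a confounder. Stratifying on it would bias the estimate; the causal effect is the crude pooled difference.
Pooled: Drug S 30.3% vs Drug H 37.7%; Drug S is lower overall.

decreases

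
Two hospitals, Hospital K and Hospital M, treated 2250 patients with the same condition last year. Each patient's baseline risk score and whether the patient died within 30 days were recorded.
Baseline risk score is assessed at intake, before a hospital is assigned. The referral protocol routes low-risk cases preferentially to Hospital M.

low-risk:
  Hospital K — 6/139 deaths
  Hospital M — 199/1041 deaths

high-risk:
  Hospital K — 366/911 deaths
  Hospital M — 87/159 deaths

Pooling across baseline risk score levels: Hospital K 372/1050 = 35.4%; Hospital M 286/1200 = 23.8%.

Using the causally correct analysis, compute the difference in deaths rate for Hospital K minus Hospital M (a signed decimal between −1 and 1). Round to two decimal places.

-0.15

Here baseline risk score is a common cause — it drives both which hospital a case falls under and the outcome. The crude comparison mixes populations; the stratum-specific rates are the causally relevant ones.
Adjusting over the population distribution of baseline risk score: 0.524·(0.043−0.191) + 0.476·(0.402−0.547) = -0.147.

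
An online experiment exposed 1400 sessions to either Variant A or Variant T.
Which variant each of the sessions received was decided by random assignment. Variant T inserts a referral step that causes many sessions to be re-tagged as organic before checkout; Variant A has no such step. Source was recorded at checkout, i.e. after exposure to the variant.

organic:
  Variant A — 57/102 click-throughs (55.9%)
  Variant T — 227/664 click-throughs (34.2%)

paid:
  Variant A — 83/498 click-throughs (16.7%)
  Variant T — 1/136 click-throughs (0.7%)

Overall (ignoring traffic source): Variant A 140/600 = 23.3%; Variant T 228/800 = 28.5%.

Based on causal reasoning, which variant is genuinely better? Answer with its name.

Because the variant influences traffic source, traffic source is a post-treatment mediator, not a confounder. Stratifying on it would bias the estimate; the causal effect is the crude pooled difference.
Pooled: Variant A 23.3% vs Variant T 28.5%; Variant T is higher overall.

Variant T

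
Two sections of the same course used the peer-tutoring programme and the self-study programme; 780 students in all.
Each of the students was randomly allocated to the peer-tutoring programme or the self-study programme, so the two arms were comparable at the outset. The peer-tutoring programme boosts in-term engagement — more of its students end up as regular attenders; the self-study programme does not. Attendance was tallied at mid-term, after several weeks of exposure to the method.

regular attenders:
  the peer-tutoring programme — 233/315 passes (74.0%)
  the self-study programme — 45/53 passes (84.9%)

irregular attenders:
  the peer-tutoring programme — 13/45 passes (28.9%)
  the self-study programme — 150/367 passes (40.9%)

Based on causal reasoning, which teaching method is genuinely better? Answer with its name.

Within every mid-term attendance level the self-study programme has the higher rate, yet pooled the peer-tutoring programme does — Simpson's reversal.
Because the teaching method influences mid-term attendance, mid-term attendance is a post-treatment mediator, not a confounder. Stratifying on it would bias the estimate; the causal effect is the crude pooled difference.
Pooled: the peer-tutoring programme 68.3% vs the self-study programme 46.4%; the peer-tutoring programme is higher overall.

the peer-tutoring programme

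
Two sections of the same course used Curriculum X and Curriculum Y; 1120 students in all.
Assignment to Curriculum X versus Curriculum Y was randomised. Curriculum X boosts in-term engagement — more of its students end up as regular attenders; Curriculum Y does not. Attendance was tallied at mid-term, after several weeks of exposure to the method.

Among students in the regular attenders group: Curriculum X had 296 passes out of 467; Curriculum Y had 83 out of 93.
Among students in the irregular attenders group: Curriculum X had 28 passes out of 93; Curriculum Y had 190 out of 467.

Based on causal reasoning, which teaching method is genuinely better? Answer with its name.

Curriculum Y is higher inside every mid-term attendance stratum but Curriculum X is higher in aggregate. Whether to stratify depends on how mid-term attendance relates to the teaching method.
Because the teaching method influences mid-term attendance, mid-term attendance is a post-treatment mediator, not a confounder. Stratifying on it would bias the estimate; the causal effect is the crude pooled difference.
Pooled: Curriculum X 57.9% vs Curriculum Y 48.8%; Curriculum X is higher overall.

Curriculum X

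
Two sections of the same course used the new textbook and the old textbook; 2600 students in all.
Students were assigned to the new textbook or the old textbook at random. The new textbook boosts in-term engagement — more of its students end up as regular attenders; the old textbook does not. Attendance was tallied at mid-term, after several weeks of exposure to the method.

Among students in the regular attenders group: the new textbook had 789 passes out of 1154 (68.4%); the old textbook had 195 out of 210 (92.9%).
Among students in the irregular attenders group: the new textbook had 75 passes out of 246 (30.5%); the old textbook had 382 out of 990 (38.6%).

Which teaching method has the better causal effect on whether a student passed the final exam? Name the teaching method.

the new textbook

the old textbook is higher inside every mid-term attendance stratum but the new textbook is higher in aggregate. Whether to stratify depends on how mid-term attendance relates to the teaching method.
The distribution of mid-term attendance is itself part of what the teaching method does — it is an intermediate outcome. Holding it fixed would remove that part of the effect; the total effect is the pooled difference.
Pooled: the new textbook 61.7% vs the old textbook 48.1%; the new textbook is higher overall.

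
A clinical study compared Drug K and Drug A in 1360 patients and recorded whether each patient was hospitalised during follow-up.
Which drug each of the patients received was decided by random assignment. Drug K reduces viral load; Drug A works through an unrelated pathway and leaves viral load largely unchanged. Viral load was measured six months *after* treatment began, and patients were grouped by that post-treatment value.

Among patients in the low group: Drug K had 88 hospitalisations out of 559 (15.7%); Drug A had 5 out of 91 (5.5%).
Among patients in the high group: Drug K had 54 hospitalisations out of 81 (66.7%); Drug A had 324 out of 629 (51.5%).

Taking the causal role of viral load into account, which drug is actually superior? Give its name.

Drug K

Viral load here is a post-treatment variable shaped by the drug; conditioning on it would introduce bias rather than remove it. The overall comparison is the causal one.
Pooled: Drug K 22.2% vs Drug A 45.7%; Drug K is lower overall.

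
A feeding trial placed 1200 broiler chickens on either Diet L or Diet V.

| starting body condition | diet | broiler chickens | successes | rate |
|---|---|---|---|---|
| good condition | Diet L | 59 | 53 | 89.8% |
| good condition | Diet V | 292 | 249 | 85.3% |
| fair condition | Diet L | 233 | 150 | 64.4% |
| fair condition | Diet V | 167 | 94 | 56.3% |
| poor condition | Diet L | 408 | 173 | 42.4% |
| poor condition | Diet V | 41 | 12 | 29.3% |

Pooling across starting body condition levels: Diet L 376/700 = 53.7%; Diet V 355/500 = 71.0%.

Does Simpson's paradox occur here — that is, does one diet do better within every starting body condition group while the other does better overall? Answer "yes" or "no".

yes

Within each starting body condition level (good condition 89.8% vs 85.3%; fair condition 64.4% vs 56.3%; poor condition 42.4% vs 29.3%), Diet L has the higher rate every time. Pooled: 53.7% vs 71.0% — Diet V has the higher rate overall. The two comparisons disagree.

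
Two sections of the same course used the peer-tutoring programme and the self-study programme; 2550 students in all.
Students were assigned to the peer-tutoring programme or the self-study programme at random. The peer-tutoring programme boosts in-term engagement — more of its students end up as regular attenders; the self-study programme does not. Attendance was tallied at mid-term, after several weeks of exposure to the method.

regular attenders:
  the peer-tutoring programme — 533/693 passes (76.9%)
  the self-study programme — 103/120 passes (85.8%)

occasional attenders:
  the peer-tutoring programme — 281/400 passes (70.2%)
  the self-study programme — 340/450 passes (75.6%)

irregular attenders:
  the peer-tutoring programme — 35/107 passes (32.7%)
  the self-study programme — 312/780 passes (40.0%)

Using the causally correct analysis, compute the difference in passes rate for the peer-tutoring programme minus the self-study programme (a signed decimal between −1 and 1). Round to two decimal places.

The mid-term attendance-specific comparison favours the self-study programme throughout, but the pooled figures favour the peer-tutoring programme. The question is whether to condition on mid-term attendance.
Mid-term attendance here is a post-treatment variable shaped by the teaching method; conditioning on it would introduce bias rather than remove it. The overall comparison is the causal one.
The causal difference is the pooled difference: 0.708 − 0.559 = +0.148.

+0.15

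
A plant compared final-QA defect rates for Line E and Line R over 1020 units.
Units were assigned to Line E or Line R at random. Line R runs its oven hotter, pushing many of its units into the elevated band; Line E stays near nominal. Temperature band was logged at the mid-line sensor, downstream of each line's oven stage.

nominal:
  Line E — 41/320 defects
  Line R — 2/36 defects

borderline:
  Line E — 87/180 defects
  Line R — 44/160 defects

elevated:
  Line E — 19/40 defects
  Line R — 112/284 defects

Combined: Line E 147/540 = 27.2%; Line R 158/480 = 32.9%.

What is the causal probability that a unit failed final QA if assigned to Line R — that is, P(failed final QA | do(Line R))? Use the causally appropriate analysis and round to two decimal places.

0.33

Within every in-process temperature band level Line R has the lower rate, yet pooled Line E does — Simpson's reversal.
The distribution of in-process temperature band is itself part of what the line does — it is an intermediate outcome. Holding it fixed would remove that part of the effect; the total effect is the pooled difference.
So P(outcome | do(Line R)) is just the pooled rate for Line R: 158/480 = 0.329.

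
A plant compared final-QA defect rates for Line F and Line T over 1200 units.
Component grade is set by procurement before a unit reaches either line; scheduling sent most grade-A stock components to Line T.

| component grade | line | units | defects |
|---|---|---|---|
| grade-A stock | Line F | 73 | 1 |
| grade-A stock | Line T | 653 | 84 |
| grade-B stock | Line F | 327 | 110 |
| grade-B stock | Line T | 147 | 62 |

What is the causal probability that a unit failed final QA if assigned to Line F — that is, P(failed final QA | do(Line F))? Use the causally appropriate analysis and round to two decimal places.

0.14

Line F is lower inside every component grade stratum but Line T is lower in aggregate. Whether to stratify depends on how component grade relates to the line.
Since component grade is a pre-existing factor (not a product of the line) and it affects the outcome on its own, it is a confounder. The stratified rates, not the pooled rate, identify the causal effect.
Standardising Line F to the population component grade mix: 0.605·1/73 + 0.395·110/327 = 0.141.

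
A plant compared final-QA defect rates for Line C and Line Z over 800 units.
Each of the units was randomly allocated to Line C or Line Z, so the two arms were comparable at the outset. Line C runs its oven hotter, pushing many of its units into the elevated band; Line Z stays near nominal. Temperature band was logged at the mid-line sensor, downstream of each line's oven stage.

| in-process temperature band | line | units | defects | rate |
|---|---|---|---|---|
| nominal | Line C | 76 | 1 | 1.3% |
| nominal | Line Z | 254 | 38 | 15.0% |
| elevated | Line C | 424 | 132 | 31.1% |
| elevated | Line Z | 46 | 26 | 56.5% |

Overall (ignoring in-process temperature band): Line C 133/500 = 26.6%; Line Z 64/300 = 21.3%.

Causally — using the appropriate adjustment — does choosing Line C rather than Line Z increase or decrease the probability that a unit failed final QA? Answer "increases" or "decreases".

Line C is lower inside every in-process temperature band stratum but Line Z is lower in aggregate. Whether to stratify depends on how in-process temperature band relates to the line.
Because the line influences in-process temperature band, in-process temperature band is a post-treatment mediator, not a confounder. Stratifying on it would bias the estimate; the causal effect is the crude pooled difference.
Pooled: Line C 26.6% vs Line Z 21.3%; Line Z is lower overall.

increases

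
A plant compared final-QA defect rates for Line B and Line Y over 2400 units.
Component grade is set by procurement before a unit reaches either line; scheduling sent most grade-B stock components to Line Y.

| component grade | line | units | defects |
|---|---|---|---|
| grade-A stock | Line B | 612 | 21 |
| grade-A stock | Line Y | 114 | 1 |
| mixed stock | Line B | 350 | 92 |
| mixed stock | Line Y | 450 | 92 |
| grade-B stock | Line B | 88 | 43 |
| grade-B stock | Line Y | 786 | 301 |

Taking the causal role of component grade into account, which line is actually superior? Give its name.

Line Y

Nothing the line does changes component grade; the imbalance is an allocation artefact. With component grade also predicting the outcome, the pooled figure is confounded, and the within-stratum comparison is the causal one.
Within each level — grade-A stock: 3.4% vs 0.9%; mixed stock: 26.3% vs 20.4%; grade-B stock: 48.9% vs 38.3% — Line Y is lower every time.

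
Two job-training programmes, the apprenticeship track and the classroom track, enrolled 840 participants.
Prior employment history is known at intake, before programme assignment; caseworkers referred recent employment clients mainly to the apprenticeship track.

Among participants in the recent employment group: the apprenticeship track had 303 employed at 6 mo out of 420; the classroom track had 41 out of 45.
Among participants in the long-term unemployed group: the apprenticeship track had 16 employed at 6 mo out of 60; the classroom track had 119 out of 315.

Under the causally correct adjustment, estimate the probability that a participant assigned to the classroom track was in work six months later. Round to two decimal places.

Nothing the programme does changes prior employment history; the imbalance is an allocation artefact. With prior employment history also predicting the outcome, the pooled figure is confounded, and the within-stratum comparison is the causal one.
Standardising the classroom track to the population prior employment history mix: 0.554·41/45 + 0.446·119/315 = 0.673.

0.67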